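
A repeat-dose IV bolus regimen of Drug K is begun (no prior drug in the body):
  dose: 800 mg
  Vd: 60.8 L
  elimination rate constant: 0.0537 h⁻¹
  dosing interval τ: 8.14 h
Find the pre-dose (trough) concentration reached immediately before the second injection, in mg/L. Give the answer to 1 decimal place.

C₀ per dose = Dose / Vd = 800 / 60.8 = 13.16 mg/L
Fraction remaining after one interval: r = e^(−kτ) = e^(−0.05370 × 8.14) = 0.6459
Before dose 2, 1 dose has been given (aged 1τ).
C_trough = C₀ × r = 13.16 × 0.6459 = 8.500 mg/L

8.5 mg/L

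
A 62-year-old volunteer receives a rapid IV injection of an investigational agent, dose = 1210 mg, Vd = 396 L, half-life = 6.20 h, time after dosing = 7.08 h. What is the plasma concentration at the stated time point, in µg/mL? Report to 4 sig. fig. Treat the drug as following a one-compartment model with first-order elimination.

1.385 µg/mL

C₀ = Dose / Vd = 1210 / 396 = 3.056 mg/L
k = ln2 / t½ = 0.693147 / 6.20 = 0.1118 h⁻¹
C = C₀ · e^(−k·t) = 3.056 × e^(−0.1118 × 7.08)
  = 3.056 × 0.4531 = 1.385 mg/L
(1.385 mg/L = 1.385 µg/mL)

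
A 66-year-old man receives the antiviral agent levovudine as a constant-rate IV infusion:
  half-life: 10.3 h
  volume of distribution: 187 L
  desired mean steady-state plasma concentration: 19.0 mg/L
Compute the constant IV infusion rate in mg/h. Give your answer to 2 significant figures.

240 mg/h

k = ln2 / t½ = 0.693147 / 10.3 = 0.06730 h⁻¹
CL = k × Vd = 0.06730 × 187 = 12.59 L/h
At steady state, infusion rate R₀ = Css × CL = 19.0 × 12.59 = 239.2 mg/h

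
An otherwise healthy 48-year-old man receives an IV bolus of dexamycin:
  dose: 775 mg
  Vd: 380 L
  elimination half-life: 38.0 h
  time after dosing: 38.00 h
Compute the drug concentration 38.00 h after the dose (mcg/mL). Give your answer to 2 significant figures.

C₀ = Dose / Vd = 775.0 / 380 = 2.039 mg/L
k = ln2 / t½ = 0.693147 / 38.0 = 0.01824 h⁻¹
t / t½ = 38.00 / 38.0 = 1 half-lives
C = C₀ × (1/2)^1 = 2.039 × 0.5000 = 1.020 mg/L
(1.020 mg/L = 1.020 mcg/mL)

1.0 mcg/mL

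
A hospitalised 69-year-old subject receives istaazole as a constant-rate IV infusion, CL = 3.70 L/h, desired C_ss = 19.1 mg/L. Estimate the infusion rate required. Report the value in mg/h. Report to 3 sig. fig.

At steady state, infusion rate R₀ = Css × CL = 19.1 × 3.700 = 70.67 mg/h

70.7 mg/h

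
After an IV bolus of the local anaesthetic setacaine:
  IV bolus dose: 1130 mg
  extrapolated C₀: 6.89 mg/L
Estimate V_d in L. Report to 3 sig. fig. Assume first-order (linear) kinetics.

Vd = Dose / C₀ = 1130 / 6.89 = 164.0 L

164 L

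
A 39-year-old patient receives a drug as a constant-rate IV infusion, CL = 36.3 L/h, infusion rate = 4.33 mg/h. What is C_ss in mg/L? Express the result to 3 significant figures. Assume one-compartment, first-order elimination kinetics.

At steady state Css = R₀ / CL = 4.33 / 36.30 = 0.1193 mg/L

0.119 mg/L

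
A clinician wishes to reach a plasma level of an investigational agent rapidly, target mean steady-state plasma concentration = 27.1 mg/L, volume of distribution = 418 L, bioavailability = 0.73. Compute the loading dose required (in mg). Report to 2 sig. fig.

LD = Css × Vd / F = 27.1 × 418 / 0.73 = 15520 mg

16000 mg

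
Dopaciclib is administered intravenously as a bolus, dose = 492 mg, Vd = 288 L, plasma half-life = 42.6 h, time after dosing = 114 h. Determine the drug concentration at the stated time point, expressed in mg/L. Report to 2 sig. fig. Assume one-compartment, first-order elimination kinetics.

0.27 mg/L

C₀ = Dose / Vd = 492.0 / 288 = 1.708 mg/L
k = ln2 / t½ = 0.693147 / 42.6 = 0.01627 h⁻¹
C = C₀ · e^(−k·t) = 1.708 × e^(−0.01627 × 114)
  = 1.708 × 0.1565 = 0.2673 mg/L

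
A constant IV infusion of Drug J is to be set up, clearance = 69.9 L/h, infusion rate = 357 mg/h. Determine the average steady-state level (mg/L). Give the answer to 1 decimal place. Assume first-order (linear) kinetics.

At steady state Css = R₀ / CL = 357 / 69.90 = 5.107 mg/L

5.1 mg/L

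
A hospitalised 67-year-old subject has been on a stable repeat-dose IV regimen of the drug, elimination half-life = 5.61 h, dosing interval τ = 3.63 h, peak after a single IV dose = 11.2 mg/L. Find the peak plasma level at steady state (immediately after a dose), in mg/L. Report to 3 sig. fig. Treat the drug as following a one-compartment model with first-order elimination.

k = ln2 / t½ = 0.693147 / 5.61 = 0.1236 h⁻¹
e^(−kτ) = e^(−0.1236 × 3.63) = 0.6385
Accumulation ratio R = 1 / (1 − e^(−kτ)) = 1 / (1 − 0.6385) = 2.766
Steady-state peak = C₀ × R = 11.2 × 2.766 = 30.98 mg/L

31.0 mg/L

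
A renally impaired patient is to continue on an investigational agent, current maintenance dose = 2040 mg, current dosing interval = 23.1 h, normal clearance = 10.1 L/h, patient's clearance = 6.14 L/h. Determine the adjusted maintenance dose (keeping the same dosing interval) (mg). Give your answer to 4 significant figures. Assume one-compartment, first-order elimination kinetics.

To keep the same average steady-state level, dosing rate must scale with clearance.
CL ratio = 6.14 / 10.1 = 0.6079
New dose (same interval) = 2040 × 0.6079 = 1240 mg

1240 mg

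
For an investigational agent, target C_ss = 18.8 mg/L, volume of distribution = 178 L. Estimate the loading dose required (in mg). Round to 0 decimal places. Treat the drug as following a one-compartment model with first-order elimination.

3346 mg

LD = Css × Vd = 18.8 × 178 = 3346 mg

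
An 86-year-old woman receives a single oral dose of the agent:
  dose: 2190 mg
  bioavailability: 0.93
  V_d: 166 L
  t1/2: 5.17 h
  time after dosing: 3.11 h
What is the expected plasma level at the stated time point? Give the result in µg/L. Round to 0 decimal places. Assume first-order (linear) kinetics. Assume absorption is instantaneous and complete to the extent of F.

Amount reaching circulation = F × Dose = 0.93 × 2190 = 2037 mg
C₀ = F·Dose / Vd = 2037 / 166 = 12.27 mg/L
k = ln2 / t½ = 0.693147 / 5.17 = 0.1341 h⁻¹
C = C₀ · e^(−k·t) = 12.27 × e^(−0.1341 × 3.11)
  = 12.27 × 0.6590 = 8.086 mg/L
Convert: 8.086 mg/L × 1000 = 8086 µg/L

8086 µg/L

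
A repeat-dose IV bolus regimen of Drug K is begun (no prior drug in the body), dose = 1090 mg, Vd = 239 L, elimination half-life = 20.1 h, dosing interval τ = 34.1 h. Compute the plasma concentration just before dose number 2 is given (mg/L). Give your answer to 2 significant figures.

C₀ per dose = Dose / Vd = 1090 / 239 = 4.561 mg/L
k = ln2 / t½ = 0.693147 / 20.1 = 0.03448 h⁻¹
Fraction remaining after one interval: r = e^(−kτ) = e^(−0.03448 × 34.1) = 0.3086
Before dose 2, 1 dose has been given (aged 1τ).
C_trough = C₀ × r = 4.561 × 0.3086 = 1.408 mg/L

1.4 mg/L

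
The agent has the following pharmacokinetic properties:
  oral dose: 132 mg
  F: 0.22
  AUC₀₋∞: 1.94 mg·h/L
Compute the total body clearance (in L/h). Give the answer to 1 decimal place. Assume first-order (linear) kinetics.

CL = F·Dose / AUC = 0.22 × 132 / 1.94 = 14.97 L/h

15.0 L/h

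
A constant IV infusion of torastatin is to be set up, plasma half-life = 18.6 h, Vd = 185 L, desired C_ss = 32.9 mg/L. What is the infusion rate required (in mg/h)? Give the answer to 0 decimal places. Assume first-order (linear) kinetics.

227 mg/h

k = ln2 / t½ = 0.693147 / 18.6 = 0.03727 h⁻¹
CL = k × Vd = 0.03727 × 185 = 6.895 L/h
At steady state, infusion rate R₀ = Css × CL = 32.9 × 6.895 = 226.8 mg/h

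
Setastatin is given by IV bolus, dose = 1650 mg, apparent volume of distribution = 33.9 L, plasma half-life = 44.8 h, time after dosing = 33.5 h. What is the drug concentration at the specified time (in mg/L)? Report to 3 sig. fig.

C₀ = Dose / Vd = 1650 / 33.9 = 48.67 mg/L
k = ln2 / t½ = 0.693147 / 44.8 = 0.01547 h⁻¹
C = C₀ · e^(−k·t) = 48.67 × e^(−0.01547 × 33.5)
  = 48.67 × 0.5956 = 28.99 mg/L

29.0 mg/L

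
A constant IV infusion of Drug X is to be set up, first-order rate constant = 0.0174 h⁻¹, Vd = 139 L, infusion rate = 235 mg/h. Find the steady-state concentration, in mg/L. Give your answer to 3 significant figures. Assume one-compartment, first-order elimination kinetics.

CL = k × Vd = 0.01740 × 139 = 2.419 L/h
At steady state Css = R₀ / CL = 235 / 2.419 = 97.15 mg/L

97.2 mg/L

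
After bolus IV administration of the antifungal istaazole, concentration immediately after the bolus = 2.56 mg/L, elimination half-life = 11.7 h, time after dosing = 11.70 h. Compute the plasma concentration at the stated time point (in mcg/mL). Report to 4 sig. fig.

1.280 mcg/mL

k = ln2 / t½ = 0.693147 / 11.7 = 0.05924 h⁻¹
t / t½ = 11.70 / 11.7 = 1 half-lives
C = C₀ × (1/2)^1 = 2.560 × 0.5000 = 1.280 mg/L
(1.280 mg/L = 1.280 mcg/mL)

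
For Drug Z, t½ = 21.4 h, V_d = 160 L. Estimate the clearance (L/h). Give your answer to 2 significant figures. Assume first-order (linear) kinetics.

5.2 L/h

k = ln2 / t½ = 0.693147 / 21.4 = 0.03239 h⁻¹
CL = k × Vd = 0.03239 × 160 = 5.182 L/h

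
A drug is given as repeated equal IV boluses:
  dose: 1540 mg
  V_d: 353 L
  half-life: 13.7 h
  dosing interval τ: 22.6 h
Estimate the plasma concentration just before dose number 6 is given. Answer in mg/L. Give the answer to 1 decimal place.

2.0 mg/L

C₀ per dose = Dose / Vd = 1540 / 353 = 4.363 mg/L
k = ln2 / t½ = 0.693147 / 13.7 = 0.05059 h⁻¹
Fraction remaining after one interval: r = e^(−kτ) = e^(−0.05059 × 22.6) = 0.3188
Before dose 6, 5 doses have been given (aged 1τ, 2τ, 3τ, 4τ, 5τ).
C_trough = C₀ × (r + r² + … + r^5) = C₀ × r(1−r^5)/(1−r)
        = 4.363 × 0.3188 × (1 − 0.003293) / (1 − 0.3188) = 2.035 mg/L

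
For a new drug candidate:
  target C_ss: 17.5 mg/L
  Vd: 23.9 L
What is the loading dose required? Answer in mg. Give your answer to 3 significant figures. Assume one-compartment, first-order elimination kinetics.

LD = Css × Vd = 17.5 × 23.9 = 418.3 mg

418 mg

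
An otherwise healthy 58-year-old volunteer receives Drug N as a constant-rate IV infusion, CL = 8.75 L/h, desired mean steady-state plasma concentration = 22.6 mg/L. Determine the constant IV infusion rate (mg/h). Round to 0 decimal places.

At steady state, infusion rate R₀ = Css × CL = 22.6 × 8.750 = 197.8 mg/h

198 mg/h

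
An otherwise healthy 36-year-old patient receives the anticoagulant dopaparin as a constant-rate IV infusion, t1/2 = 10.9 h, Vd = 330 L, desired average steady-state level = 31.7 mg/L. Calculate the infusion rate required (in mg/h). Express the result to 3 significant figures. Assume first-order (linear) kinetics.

665 mg/h

k = ln2 / t½ = 0.693147 / 10.9 = 0.06359 h⁻¹
CL = k × Vd = 0.06359 × 330 = 20.98 L/h
At steady state, infusion rate R₀ = Css × CL = 31.7 × 20.98 = 665.1 mg/h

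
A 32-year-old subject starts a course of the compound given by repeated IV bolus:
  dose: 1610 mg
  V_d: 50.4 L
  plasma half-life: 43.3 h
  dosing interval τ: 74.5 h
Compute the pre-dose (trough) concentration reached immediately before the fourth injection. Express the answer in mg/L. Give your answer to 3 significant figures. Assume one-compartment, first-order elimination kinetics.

13.5 mg/L

C₀ per dose = Dose / Vd = 1610 / 50.4 = 31.94 mg/L
k = ln2 / t½ = 0.693147 / 43.3 = 0.01601 h⁻¹
Fraction remaining after one interval: r = e^(−kτ) = e^(−0.01601 × 74.5) = 0.3034
Before dose 4, 3 doses have been given (aged 1τ, 2τ, 3τ).
C_trough = C₀ × (r + r² + … + r^3) = C₀ × r(1−r^3)/(1−r)
        = 31.94 × 0.3034 × (1 − 0.02793) / (1 − 0.3034) = 13.52 mg/L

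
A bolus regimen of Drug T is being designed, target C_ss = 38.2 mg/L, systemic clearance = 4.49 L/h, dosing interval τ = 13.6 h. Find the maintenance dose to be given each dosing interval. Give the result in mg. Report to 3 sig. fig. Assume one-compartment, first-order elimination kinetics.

At steady state, Dose/τ = Css × CL.
Dose = Css × CL × τ = 38.2 × 4.490 × 13.6 = 2333 mg

2330 mg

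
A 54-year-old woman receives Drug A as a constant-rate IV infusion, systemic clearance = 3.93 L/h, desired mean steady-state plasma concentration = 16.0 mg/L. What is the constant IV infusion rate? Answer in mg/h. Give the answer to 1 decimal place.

At steady state, infusion rate R₀ = Css × CL = 16.0 × 3.930 = 62.88 mg/h

62.9 mg/h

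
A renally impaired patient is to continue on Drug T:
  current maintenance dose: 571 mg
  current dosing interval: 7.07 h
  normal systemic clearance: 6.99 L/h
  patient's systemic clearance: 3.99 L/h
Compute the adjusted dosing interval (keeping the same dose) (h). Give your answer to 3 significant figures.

12.4 h

To keep the same average steady-state level, dosing rate must scale with clearance.
CL ratio = 3.99 / 6.99 = 0.5708
New interval (same dose) = 7.07 / 0.5708 = 12.39 h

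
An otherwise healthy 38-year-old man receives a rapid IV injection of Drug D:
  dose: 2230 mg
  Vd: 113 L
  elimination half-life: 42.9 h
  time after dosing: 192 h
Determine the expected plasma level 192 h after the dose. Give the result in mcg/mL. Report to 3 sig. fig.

C₀ = Dose / Vd = 2230 / 113 = 19.73 mg/L
k = ln2 / t½ = 0.693147 / 42.9 = 0.01616 h⁻¹
C = C₀ · e^(−k·t) = 19.73 × e^(−0.01616 × 192)
  = 19.73 × 0.04493 = 0.8865 mg/L
(0.8865 mg/L = 0.8865 mcg/mL)

0.887 mcg/mL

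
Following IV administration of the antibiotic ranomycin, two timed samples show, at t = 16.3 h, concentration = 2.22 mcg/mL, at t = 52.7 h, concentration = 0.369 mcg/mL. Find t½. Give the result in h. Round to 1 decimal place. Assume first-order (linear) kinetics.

14.1 h

k = ln(C₁/C₂) / (t₂ − t₁) = ln(2.22/0.369) / (52.7 − 16.3)
  = 1.794 / 36.40 = 0.04929 h⁻¹
t½ = ln2 / k = 0.693147 / 0.04929 = 14.06 h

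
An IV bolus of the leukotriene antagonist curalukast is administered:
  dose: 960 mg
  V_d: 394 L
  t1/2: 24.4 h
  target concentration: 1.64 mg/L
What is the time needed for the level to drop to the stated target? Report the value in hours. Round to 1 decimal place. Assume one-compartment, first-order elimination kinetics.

13.9 h

C₀ = Dose / Vd = 960.0 / 394 = 2.437 mg/L
k = ln2 / t½ = 0.693147 / 24.4 = 0.02841 h⁻¹
t = ln(C₀ / C) / k = ln(2.437 / 1.64) / 0.02841
  = ln(1.486) / 0.02841 = 0.3961 / 0.02841 = 13.94 h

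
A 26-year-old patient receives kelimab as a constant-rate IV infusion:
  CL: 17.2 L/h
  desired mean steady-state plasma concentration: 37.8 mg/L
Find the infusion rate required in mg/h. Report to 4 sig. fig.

650.2 mg/h

At steady state, infusion rate R₀ = Css × CL = 37.8 × 17.20 = 650.2 mg/h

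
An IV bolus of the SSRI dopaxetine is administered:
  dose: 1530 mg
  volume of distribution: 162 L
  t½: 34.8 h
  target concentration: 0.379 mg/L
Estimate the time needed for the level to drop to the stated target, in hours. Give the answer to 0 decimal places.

161 h

C₀ = Dose / Vd = 1530 / 162 = 9.444 mg/L
k = ln2 / t½ = 0.693147 / 34.8 = 0.01992 h⁻¹
t = ln(C₀ / C) / k = ln(9.444 / 0.379) / 0.01992
  = ln(24.92) / 0.01992 = 3.216 / 0.01992 = 161.4 h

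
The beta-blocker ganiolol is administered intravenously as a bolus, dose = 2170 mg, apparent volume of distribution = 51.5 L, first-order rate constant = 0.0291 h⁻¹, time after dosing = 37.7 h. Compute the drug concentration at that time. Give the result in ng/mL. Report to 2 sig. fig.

C₀ = Dose / Vd = 2170 / 51.5 = 42.14 mg/L
C = C₀ · e^(−k·t) = 42.14 × e^(−0.02910 × 37.7)
  = 42.14 × 0.3338 = 14.07 mg/L
Convert: 14.07 mg/L × 1000 = 14070 ng/mL

14000 ng/mL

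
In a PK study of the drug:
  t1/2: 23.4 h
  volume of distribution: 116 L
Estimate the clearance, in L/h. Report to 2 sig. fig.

3.4 L/h

k = ln2 / t½ = 0.693147 / 23.4 = 0.02962 h⁻¹
CL = k × Vd = 0.02962 × 116 = 3.436 L/h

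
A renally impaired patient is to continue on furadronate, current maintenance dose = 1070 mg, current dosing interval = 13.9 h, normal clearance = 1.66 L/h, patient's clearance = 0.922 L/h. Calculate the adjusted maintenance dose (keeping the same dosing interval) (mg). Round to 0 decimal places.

To keep the same average steady-state level, dosing rate must scale with clearance.
CL ratio = 0.922 / 1.66 = 0.5554
New dose (same interval) = 1070 × 0.5554 = 594.3 mg

594 mg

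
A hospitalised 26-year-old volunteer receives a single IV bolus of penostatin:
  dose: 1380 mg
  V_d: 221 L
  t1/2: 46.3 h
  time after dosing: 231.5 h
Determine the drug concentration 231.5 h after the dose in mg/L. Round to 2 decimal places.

C₀ = Dose / Vd = 1380 / 221 = 6.244 mg/L
k = ln2 / t½ = 0.693147 / 46.3 = 0.01497 h⁻¹
t / t½ = 231.5 / 46.3 = 5 half-lives
C = C₀ × (1/2)^5 = 6.244 × 0.03125 = 0.1951 mg/L

0.20 mg/L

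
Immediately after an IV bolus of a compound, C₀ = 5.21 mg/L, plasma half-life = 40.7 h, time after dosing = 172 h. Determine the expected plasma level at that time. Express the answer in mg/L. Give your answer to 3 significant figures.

k = ln2 / t½ = 0.693147 / 40.7 = 0.01703 h⁻¹
C = C₀ · e^(−k·t) = 5.210 × e^(−0.01703 × 172)
  = 5.210 × 0.05344 = 0.2784 mg/L

0.278 mg/L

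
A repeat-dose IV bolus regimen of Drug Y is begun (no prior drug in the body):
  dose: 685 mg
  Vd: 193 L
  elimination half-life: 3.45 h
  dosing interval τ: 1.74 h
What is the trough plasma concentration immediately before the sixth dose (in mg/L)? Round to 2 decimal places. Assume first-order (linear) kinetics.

7.00 mg/L

C₀ per dose = Dose / Vd = 685 / 193 = 3.549 mg/L
k = ln2 / t½ = 0.693147 / 3.45 = 0.2009 h⁻¹
Fraction remaining after one interval: r = e^(−kτ) = e^(−0.2009 × 1.74) = 0.7050
Before dose 6, 5 doses have been given (aged 1τ, 2τ, 3τ, 4τ, 5τ).
C_trough = C₀ × (r + r² + … + r^5) = C₀ × r(1−r^5)/(1−r)
        = 3.549 × 0.7050 × (1 − 0.1742) / (1 − 0.7050) = 7.004 mg/L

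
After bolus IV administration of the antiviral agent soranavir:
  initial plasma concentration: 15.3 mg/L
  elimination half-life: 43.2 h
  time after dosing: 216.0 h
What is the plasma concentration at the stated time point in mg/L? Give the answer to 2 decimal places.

0.48 mg/L

k = ln2 / t½ = 0.693147 / 43.2 = 0.01605 h⁻¹
t / t½ = 216.0 / 43.2 = 5 half-lives
C = C₀ × (1/2)^5 = 15.30 × 0.03125 = 0.4781 mg/L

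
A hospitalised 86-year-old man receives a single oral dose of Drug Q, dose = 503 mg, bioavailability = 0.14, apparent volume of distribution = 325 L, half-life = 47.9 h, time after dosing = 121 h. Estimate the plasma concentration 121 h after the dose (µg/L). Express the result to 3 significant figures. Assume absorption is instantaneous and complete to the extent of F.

Amount reaching circulation = F × Dose = 0.14 × 503.0 = 70.42 mg
C₀ = F·Dose / Vd = 70.42 / 325 = 0.2167 mg/L
k = ln2 / t½ = 0.693147 / 47.9 = 0.01447 h⁻¹
C = C₀ · e^(−k·t) = 0.2167 × e^(−0.01447 × 121)
  = 0.2167 × 0.1736 = 0.03762 mg/L
Convert: 0.03762 mg/L × 1000 = 37.62 µg/L

37.6 µg/L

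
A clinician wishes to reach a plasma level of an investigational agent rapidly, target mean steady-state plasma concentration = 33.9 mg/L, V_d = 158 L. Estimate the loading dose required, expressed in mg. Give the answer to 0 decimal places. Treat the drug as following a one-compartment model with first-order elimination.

5356 mg

LD = Css × Vd = 33.9 × 158 = 5356 mg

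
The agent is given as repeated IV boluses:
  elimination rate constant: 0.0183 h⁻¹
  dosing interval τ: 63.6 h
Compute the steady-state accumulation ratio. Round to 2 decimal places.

1.45

e^(−kτ) = e^(−0.01830 × 63.6) = 0.3123
Accumulation ratio R = 1 / (1 − e^(−kτ)) = 1 / (1 − 0.3123) = 1.454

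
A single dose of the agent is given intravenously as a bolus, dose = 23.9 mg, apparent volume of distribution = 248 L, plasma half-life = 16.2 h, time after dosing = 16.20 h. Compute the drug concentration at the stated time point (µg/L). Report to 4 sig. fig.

48.19 µg/L

C₀ = Dose / Vd = 23.90 / 248 = 0.09637 mg/L
k = ln2 / t½ = 0.693147 / 16.2 = 0.04279 h⁻¹
t / t½ = 16.20 / 16.2 = 1 half-lives
C = C₀ × (1/2)^1 = 0.09637 × 0.5000 = 0.04819 mg/L
Convert: 0.04819 mg/L × 1000 = 48.19 µg/L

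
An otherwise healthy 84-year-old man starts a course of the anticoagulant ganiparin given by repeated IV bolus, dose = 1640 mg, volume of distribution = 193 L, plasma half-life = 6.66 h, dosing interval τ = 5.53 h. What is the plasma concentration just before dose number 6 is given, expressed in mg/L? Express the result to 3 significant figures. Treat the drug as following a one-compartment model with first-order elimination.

10.3 mg/L

C₀ per dose = Dose / Vd = 1640 / 193 = 8.497 mg/L
k = ln2 / t½ = 0.693147 / 6.66 = 0.1041 h⁻¹
Fraction remaining after one interval: r = e^(−kτ) = e^(−0.1041 × 5.53) = 0.5623
Before dose 6, 5 doses have been given (aged 1τ, 2τ, 3τ, 4τ, 5τ).
C_trough = C₀ × (r + r² + … + r^5) = C₀ × r(1−r^5)/(1−r)
        = 8.497 × 0.5623 × (1 − 0.05621) / (1 − 0.5623) = 10.30 mg/L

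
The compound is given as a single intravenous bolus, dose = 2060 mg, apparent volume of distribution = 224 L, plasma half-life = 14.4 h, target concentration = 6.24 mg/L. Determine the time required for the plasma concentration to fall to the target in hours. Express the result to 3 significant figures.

C₀ = Dose / Vd = 2060 / 224 = 9.196 mg/L
k = ln2 / t½ = 0.693147 / 14.4 = 0.04814 h⁻¹
t = ln(C₀ / C) / k = ln(9.196 / 6.24) / 0.04814
  = ln(1.474) / 0.04814 = 0.3880 / 0.04814 = 8.060 h

8.06 h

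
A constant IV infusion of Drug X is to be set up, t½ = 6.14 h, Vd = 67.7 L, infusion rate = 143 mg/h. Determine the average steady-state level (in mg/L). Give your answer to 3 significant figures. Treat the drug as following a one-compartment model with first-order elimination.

k = ln2 / t½ = 0.693147 / 6.14 = 0.1129 h⁻¹
CL = k × Vd = 0.1129 × 67.7 = 7.643 L/h
At steady state Css = R₀ / CL = 143 / 7.643 = 18.71 mg/L

18.7 mg/L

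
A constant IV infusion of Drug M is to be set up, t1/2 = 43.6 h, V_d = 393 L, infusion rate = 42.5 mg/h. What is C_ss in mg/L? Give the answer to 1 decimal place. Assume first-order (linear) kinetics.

6.8 mg/L

k = ln2 / t½ = 0.693147 / 43.6 = 0.01590 h⁻¹
CL = k × Vd = 0.01590 × 393 = 6.249 L/h
At steady state Css = R₀ / CL = 42.5 / 6.249 = 6.801 mg/L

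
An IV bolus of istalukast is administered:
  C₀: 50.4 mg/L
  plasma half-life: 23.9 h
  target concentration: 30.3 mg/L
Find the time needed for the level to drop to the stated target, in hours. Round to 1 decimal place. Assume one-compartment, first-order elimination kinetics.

17.5 h

k = ln2 / t½ = 0.693147 / 23.9 = 0.02900 h⁻¹
t = ln(C₀ / C) / k = ln(50.40 / 30.3) / 0.02900
  = ln(1.663) / 0.02900 = 0.5086 / 0.02900 = 17.54 h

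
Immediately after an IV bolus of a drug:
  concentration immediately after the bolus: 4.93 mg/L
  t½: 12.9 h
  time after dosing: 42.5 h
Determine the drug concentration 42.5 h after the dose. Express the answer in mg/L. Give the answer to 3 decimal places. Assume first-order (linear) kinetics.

0.502 mg/L

k = ln2 / t½ = 0.693147 / 12.9 = 0.05373 h⁻¹
C = C₀ · e^(−k·t) = 4.930 × e^(−0.05373 × 42.5)
  = 4.930 × 0.1019 = 0.5024 mg/L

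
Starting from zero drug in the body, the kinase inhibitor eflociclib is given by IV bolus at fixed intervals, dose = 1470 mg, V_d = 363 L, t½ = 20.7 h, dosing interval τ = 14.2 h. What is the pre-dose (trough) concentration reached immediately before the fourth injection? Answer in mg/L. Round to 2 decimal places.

C₀ per dose = Dose / Vd = 1470 / 363 = 4.050 mg/L
k = ln2 / t½ = 0.693147 / 20.7 = 0.03349 h⁻¹
Fraction remaining after one interval: r = e^(−kτ) = e^(−0.03349 × 14.2) = 0.6215
Before dose 4, 3 doses have been given (aged 1τ, 2τ, 3τ).
C_trough = C₀ × (r + r² + … + r^3) = C₀ × r(1−r^3)/(1−r)
        = 4.050 × 0.6215 × (1 − 0.2401) / (1 − 0.6215) = 5.053 mg/L

5.05 mg/L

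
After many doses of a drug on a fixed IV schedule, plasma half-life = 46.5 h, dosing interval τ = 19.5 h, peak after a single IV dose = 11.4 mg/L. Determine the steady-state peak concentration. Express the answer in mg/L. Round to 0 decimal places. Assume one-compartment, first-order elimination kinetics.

k = ln2 / t½ = 0.693147 / 46.5 = 0.01491 h⁻¹
e^(−kτ) = e^(−0.01491 × 19.5) = 0.7477
Accumulation ratio R = 1 / (1 − e^(−kτ)) = 1 / (1 − 0.7477) = 3.964
Steady-state peak = C₀ × R = 11.4 × 3.964 = 45.19 mg/L

45 mg/L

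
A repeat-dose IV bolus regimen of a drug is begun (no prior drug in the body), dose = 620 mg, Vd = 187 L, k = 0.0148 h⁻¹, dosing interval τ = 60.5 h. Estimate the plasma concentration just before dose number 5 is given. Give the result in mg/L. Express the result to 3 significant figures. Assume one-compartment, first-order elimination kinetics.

C₀ per dose = Dose / Vd = 620 / 187 = 3.316 mg/L
Fraction remaining after one interval: r = e^(−kτ) = e^(−0.01480 × 60.5) = 0.4084
Before dose 5, 4 doses have been given (aged 1τ, 2τ, 3τ, 4τ).
C_trough = C₀ × (r + r² + … + r^4) = C₀ × r(1−r^4)/(1−r)
        = 3.316 × 0.4084 × (1 − 0.02782) / (1 − 0.4084) = 2.225 mg/L

2.23 mg/L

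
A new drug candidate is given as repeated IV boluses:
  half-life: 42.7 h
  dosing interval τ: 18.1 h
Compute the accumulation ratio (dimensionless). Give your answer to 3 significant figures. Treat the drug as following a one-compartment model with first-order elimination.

3.93

k = ln2 / t½ = 0.693147 / 42.7 = 0.01623 h⁻¹
e^(−kτ) = e^(−0.01623 × 18.1) = 0.7455
Accumulation ratio R = 1 / (1 − e^(−kτ)) = 1 / (1 − 0.7455) = 3.929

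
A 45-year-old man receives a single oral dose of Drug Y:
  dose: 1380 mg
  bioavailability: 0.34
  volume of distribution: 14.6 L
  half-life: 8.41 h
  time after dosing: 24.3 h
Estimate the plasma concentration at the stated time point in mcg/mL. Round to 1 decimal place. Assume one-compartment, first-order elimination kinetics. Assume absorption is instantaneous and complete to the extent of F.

Amount reaching circulation = F × Dose = 0.34 × 1380 = 469.2 mg
C₀ = F·Dose / Vd = 469.2 / 14.6 = 32.14 mg/L
k = ln2 / t½ = 0.693147 / 8.41 = 0.08242 h⁻¹
C = C₀ · e^(−k·t) = 32.14 × e^(−0.08242 × 24.3)
  = 32.14 × 0.1350 = 4.339 mg/L
(4.339 mg/L = 4.339 mcg/mL)

4.3 mcg/mL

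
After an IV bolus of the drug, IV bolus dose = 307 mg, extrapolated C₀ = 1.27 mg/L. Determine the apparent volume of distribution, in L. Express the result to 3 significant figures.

242 L

Vd = Dose / C₀ = 307.0 / 1.27 = 241.7 L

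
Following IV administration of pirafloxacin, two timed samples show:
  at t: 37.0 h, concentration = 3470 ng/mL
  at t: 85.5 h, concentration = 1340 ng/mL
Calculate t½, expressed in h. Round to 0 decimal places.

35 h

k = ln(C₁/C₂) / (t₂ − t₁) = ln(3470/1340) / (85.5 − 37.0)
  = 0.9515 / 48.50 = 0.01962 h⁻¹
t½ = ln2 / k = 0.693147 / 0.01962 = 35.33 h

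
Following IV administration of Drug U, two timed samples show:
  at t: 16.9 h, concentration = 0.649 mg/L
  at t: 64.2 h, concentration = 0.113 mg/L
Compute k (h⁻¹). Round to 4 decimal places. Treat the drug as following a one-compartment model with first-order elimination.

0.0370 h⁻¹

k = ln(C₁/C₂) / (t₂ − t₁) = ln(0.649/0.113) / (64.2 − 16.9)
  = 1.748 / 47.30 = 0.03696 h⁻¹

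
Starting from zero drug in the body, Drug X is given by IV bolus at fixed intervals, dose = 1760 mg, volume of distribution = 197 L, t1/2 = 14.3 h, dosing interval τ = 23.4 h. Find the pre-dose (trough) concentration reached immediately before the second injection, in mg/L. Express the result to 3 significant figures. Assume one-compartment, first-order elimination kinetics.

C₀ per dose = Dose / Vd = 1760 / 197 = 8.934 mg/L
k = ln2 / t½ = 0.693147 / 14.3 = 0.04847 h⁻¹
Fraction remaining after one interval: r = e^(−kτ) = e^(−0.04847 × 23.4) = 0.3217
Before dose 2, 1 dose has been given (aged 1τ).
C_trough = C₀ × r = 8.934 × 0.3217 = 2.874 mg/L

2.87 mg/L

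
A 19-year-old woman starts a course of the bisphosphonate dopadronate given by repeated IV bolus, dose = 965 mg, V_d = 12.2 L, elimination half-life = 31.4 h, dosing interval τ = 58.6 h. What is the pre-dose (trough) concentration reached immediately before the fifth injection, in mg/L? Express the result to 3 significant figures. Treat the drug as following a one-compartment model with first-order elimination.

C₀ per dose = Dose / Vd = 965 / 12.2 = 79.10 mg/L
k = ln2 / t½ = 0.693147 / 31.4 = 0.02207 h⁻¹
Fraction remaining after one interval: r = e^(−kτ) = e^(−0.02207 × 58.6) = 0.2744
Before dose 5, 4 doses have been given (aged 1τ, 2τ, 3τ, 4τ).
C_trough = C₀ × (r + r² + … + r^4) = C₀ × r(1−r^4)/(1−r)
        = 79.10 × 0.2744 × (1 − 0.005669) / (1 − 0.2744) = 29.74 mg/L

29.7 mg/L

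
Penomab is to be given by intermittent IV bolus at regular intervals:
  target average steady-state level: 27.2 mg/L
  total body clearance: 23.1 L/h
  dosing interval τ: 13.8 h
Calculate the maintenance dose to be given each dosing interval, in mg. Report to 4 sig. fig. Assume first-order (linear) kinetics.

At steady state, Dose/τ = Css × CL.
Dose = Css × CL × τ = 27.2 × 23.10 × 13.8 = 8671 mg

8671 mg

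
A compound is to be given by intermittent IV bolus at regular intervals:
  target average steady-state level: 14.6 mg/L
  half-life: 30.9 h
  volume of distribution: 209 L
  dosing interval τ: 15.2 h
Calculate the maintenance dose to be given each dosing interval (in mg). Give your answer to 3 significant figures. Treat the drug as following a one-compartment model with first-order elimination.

k = ln2 / t½ = 0.693147 / 30.9 = 0.02243 h⁻¹
CL = k × Vd = 0.02243 × 209 = 4.688 L/h
At steady state, Dose/τ = Css × CL.
Dose = Css × CL × τ = 14.6 × 4.688 × 15.2 = 1040 mg

1040 mg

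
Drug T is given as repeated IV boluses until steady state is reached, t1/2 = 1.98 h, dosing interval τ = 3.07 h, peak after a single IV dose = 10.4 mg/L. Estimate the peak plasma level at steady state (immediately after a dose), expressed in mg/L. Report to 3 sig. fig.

15.8 mg/L

k = ln2 / t½ = 0.693147 / 1.98 = 0.3501 h⁻¹
e^(−kτ) = e^(−0.3501 × 3.07) = 0.3414
Accumulation ratio R = 1 / (1 − e^(−kτ)) = 1 / (1 − 0.3414) = 1.518
Steady-state peak = C₀ × R = 10.4 × 1.518 = 15.79 mg/L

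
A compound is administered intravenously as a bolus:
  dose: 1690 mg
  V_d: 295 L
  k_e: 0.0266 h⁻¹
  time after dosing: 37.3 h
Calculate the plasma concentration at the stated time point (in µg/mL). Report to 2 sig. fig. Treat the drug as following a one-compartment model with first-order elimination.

C₀ = Dose / Vd = 1690 / 295 = 5.729 mg/L
C = C₀ · e^(−k·t) = 5.729 × e^(−0.02660 × 37.3)
  = 5.729 × 0.3708 = 2.124 mg/L
(2.124 mg/L = 2.124 µg/mL)

2.1 µg/mL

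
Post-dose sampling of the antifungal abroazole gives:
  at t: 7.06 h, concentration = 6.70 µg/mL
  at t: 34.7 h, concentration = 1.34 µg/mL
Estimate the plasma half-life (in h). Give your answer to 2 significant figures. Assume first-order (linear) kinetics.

k = ln(C₁/C₂) / (t₂ − t₁) = ln(6.70/1.34) / (34.7 − 7.06)
  = 1.609 / 27.64 = 0.05821 h⁻¹
t½ = ln2 / k = 0.693147 / 0.05821 = 11.91 h

12 h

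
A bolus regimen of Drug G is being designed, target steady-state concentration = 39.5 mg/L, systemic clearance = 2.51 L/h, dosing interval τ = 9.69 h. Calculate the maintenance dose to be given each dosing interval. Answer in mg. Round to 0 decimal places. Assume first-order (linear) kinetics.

At steady state, Dose/τ = Css × CL.
Dose = Css × CL × τ = 39.5 × 2.510 × 9.69 = 960.7 mg

961 mg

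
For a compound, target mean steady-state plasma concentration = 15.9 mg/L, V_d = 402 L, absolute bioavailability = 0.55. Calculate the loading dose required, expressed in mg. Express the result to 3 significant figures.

LD = Css × Vd / F = 15.9 × 402 / 0.55 = 11620 mg

11600 mg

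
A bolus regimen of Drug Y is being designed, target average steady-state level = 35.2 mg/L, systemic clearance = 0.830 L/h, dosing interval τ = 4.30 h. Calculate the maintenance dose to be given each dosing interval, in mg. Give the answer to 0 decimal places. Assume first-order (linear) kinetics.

126 mg

At steady state, Dose/τ = Css × CL.
Dose = Css × CL × τ = 35.2 × 0.8300 × 4.30 = 125.6 mg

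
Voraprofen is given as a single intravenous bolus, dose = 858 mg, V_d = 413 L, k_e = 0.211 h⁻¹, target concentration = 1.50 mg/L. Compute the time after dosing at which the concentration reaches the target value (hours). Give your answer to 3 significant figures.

1.54 h

C₀ = Dose / Vd = 858.0 / 413 = 2.077 mg/L
t = ln(C₀ / C) / k = ln(2.077 / 1.50) / 0.2110
  = ln(1.385) / 0.2110 = 0.3257 / 0.2110 = 1.544 h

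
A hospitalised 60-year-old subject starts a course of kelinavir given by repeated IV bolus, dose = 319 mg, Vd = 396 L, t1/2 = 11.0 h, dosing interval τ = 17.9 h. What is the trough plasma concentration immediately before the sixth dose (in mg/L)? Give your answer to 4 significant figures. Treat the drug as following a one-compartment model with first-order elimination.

C₀ per dose = Dose / Vd = 319 / 396 = 0.8056 mg/L
k = ln2 / t½ = 0.693147 / 11.0 = 0.06301 h⁻¹
Fraction remaining after one interval: r = e^(−kτ) = e^(−0.06301 × 17.9) = 0.3237
Before dose 6, 5 doses have been given (aged 1τ, 2τ, 3τ, 4τ, 5τ).
C_trough = C₀ × (r + r² + … + r^5) = C₀ × r(1−r^5)/(1−r)
        = 0.8056 × 0.3237 × (1 − 0.003554) / (1 − 0.3237) = 0.3842 mg/L

0.3842 mg/L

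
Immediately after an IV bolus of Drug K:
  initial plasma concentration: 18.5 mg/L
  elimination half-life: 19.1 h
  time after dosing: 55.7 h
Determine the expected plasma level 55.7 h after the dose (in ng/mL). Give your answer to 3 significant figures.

2450 ng/mL

k = ln2 / t½ = 0.693147 / 19.1 = 0.03629 h⁻¹
C = C₀ · e^(−k·t) = 18.50 × e^(−0.03629 × 55.7)
  = 18.50 × 0.1325 = 2.451 mg/L
Convert: 2.451 mg/L × 1000 = 2451 ng/mL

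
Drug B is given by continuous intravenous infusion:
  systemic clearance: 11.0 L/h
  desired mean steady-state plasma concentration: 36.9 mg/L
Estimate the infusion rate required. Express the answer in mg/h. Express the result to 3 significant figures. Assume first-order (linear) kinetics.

At steady state, infusion rate R₀ = Css × CL = 36.9 × 11.00 = 405.9 mg/h

406 mg/h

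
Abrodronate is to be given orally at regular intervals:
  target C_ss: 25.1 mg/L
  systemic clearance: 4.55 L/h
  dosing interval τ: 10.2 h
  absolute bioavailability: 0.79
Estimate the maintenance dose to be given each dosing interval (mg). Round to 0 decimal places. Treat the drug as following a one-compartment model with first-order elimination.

At steady state, F × (Dose/τ) = Css × CL.
Dose = Css × CL × τ / F = 25.1 × 4.550 × 10.2 / 0.79 = 1475 mg

1475 mg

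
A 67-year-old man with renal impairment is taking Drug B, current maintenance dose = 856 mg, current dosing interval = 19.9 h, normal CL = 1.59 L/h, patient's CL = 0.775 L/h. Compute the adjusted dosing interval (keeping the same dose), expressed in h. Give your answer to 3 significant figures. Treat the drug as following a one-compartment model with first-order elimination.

40.8 h

To keep the same average steady-state level, dosing rate must scale with clearance.
CL ratio = 0.775 / 1.59 = 0.4874
New interval (same dose) = 19.9 / 0.4874 = 40.83 h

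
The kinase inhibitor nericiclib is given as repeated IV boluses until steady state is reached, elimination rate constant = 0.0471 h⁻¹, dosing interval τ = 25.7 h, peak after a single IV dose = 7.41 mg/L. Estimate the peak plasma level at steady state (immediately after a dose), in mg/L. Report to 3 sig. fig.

10.6 mg/L

e^(−kτ) = e^(−0.04710 × 25.7) = 0.2981
Accumulation ratio R = 1 / (1 − e^(−kτ)) = 1 / (1 − 0.2981) = 1.425
Steady-state peak = C₀ × R = 7.41 × 1.425 = 10.56 mg/L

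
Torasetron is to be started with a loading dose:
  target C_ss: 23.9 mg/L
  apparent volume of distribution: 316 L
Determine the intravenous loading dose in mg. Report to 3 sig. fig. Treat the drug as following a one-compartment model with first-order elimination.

7550 mg

LD = Css × Vd = 23.9 × 316 = 7552 mg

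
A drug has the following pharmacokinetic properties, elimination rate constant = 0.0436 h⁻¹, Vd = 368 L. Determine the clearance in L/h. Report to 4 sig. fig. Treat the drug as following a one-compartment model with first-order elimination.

CL = k × Vd = 0.0436 × 368 = 16.04 L/h

16.04 L/h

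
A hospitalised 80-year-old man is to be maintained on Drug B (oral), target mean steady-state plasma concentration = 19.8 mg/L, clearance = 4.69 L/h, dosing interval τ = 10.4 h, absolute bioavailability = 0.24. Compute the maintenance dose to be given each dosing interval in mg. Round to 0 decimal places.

At steady state, F × (Dose/τ) = Css × CL.
Dose = Css × CL × τ / F = 19.8 × 4.690 × 10.4 / 0.24 = 4024 mg

4024 mg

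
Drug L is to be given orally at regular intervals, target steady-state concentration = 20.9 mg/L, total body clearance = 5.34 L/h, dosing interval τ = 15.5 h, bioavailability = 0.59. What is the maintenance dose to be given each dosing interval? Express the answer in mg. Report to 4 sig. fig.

2932 mg

At steady state, F × (Dose/τ) = Css × CL.
Dose = Css × CL × τ / F = 20.9 × 5.340 × 15.5 / 0.59 = 2932 mg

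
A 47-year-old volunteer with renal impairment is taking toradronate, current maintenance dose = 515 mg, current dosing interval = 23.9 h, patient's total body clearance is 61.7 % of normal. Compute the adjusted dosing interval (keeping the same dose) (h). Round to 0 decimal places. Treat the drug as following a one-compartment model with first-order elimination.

39 h

To keep the same average steady-state level, dosing rate must scale with clearance.
CL ratio = 61.7 / 100 = 0.6170
New interval (same dose) = 23.9 / 0.6170 = 38.74 h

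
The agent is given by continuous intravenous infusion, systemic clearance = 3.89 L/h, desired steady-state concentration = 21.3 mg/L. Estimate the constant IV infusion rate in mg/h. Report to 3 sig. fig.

82.9 mg/h

At steady state, infusion rate R₀ = Css × CL = 21.3 × 3.890 = 82.86 mg/h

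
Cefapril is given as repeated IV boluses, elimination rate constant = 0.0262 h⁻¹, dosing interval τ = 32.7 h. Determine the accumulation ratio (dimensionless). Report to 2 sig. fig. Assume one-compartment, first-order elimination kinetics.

e^(−kτ) = e^(−0.02620 × 32.7) = 0.4245
Accumulation ratio R = 1 / (1 − e^(−kτ)) = 1 / (1 − 0.4245) = 1.738

1.7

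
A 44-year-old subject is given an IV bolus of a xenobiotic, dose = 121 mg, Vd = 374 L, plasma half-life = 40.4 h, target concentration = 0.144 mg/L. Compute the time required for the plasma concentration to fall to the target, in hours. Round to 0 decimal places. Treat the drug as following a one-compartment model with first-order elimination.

47 h

C₀ = Dose / Vd = 121.0 / 374 = 0.3235 mg/L
k = ln2 / t½ = 0.693147 / 40.4 = 0.01716 h⁻¹
t = ln(C₀ / C) / k = ln(0.3235 / 0.144) / 0.01716
  = ln(2.247) / 0.01716 = 0.8096 / 0.01716 = 47.18 h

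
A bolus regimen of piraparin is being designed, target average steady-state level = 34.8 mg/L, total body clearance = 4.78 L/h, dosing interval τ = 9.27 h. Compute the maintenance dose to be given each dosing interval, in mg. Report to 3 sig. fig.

At steady state, Dose/τ = Css × CL.
Dose = Css × CL × τ = 34.8 × 4.780 × 9.27 = 1542 mg

1540 mg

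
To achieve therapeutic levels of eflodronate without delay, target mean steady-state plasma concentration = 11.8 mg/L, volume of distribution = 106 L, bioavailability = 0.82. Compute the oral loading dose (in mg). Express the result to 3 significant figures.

1530 mg

LD = Css × Vd / F = 11.8 × 106 / 0.82 = 1525 mg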